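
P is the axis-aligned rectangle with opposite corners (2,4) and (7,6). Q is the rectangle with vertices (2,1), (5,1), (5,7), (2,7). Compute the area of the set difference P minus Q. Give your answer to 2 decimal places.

4.00

|P∩Q|: x∈[2,5], y∈[4,6] → 3·2 = 6.
|P| = 10.
|P ∖ Q| = |P| − |P∩Q| = 10 − 6 = 4.00.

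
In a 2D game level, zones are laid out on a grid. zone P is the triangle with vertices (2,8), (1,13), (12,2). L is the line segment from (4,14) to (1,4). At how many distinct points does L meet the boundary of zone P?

2

The segment meets the boundary at (2.169,7.898), (3.077,10.923).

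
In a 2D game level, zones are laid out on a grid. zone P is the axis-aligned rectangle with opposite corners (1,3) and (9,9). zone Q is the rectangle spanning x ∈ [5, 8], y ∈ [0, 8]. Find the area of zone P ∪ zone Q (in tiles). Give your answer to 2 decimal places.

57.00

By inclusion–exclusion:
Individual areas: |zone P| = 48, |zone Q| = 24.
|zone P∩zone Q|: x∈[5,8], y∈[3,8] → 3·5 = 15.
|zone P ∪ zone Q| = 72 − 15 = 57.00.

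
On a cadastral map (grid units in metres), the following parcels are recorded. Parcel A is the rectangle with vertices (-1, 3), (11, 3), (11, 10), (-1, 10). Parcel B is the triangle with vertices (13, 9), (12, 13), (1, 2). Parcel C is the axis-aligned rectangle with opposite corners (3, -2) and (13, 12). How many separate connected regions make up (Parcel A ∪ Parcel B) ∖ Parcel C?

(Parcel A ∪ Parcel B) ∖ Parcel C splits into 2 disjoint pieces (area 28.3571, area 0.625).

2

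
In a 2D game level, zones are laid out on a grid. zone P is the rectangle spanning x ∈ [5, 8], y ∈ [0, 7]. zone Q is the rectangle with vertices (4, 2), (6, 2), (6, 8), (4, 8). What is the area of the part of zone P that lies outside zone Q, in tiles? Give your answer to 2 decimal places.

|zone P∩zone Q|: x∈[5,6], y∈[2,7] → 1·5 = 5.
|zone P| = 21.
|zone P ∖ zone Q| = |zone P| − |zone P∩zone Q| = 21 − 5 = 16.00.

16.00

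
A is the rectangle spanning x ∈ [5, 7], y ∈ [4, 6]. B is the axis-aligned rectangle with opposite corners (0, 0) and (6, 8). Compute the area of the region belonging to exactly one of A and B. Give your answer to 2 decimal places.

|A∩B|: x∈[5,6], y∈[4,6] → 1·2 = 2.
|A △ B| = |A| + |B| − 2·|A∩B| = 4 + 48 − 4 = 48.00.

48.00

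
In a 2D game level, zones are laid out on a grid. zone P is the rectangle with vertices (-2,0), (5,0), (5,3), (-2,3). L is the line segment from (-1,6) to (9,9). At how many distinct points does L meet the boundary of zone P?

0

The segment lies entirely outside zone P and never meets its boundary.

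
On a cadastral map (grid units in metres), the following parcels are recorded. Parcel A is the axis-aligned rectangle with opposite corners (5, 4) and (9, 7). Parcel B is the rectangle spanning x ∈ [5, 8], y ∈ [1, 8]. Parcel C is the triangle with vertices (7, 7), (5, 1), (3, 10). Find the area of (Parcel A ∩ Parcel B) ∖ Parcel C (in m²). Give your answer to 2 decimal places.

|Parcel A ∩ Parcel B| = 9.
|(Parcel A ∩ Parcel B) ∩ Parcel C| = 4.5.
|(Parcel A ∩ Parcel B) ∖ Parcel C| = 9 − 4.5 = 4.50.

4.50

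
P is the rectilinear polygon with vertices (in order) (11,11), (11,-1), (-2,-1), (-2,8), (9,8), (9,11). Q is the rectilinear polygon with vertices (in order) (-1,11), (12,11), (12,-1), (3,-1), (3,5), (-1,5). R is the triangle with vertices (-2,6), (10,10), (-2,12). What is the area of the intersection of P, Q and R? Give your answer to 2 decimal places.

4.42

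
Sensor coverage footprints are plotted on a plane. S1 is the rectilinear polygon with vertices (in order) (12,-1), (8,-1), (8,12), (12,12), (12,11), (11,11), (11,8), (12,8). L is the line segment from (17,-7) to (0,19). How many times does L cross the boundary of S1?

2

The segment meets the boundary at (8,6.765), (12,0.647).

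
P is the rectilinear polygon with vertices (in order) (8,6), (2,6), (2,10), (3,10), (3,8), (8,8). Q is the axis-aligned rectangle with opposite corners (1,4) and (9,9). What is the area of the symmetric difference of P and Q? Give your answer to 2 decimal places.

|P| = 14, |Q| = 40, |P∩Q| = 13.
|P △ Q| = |P| + |Q| − 2·|P∩Q| = 14 + 40 − 26 = 28.00.

28.00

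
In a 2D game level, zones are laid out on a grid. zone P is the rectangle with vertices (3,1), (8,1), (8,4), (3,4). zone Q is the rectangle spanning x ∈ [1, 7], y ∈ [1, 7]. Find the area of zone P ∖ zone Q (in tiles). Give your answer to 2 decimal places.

|zone P∩zone Q|: x∈[3,7], y∈[1,4] → 4·3 = 12.
|zone P| = 15.
|zone P ∖ zone Q| = |zone P| − |zone P∩zone Q| = 15 − 12 = 3.00.

3.00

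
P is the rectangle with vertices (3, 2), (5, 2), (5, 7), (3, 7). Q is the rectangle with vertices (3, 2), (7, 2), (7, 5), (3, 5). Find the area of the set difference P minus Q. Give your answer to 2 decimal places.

|P∩Q|: x∈[3,5], y∈[2,5] → 2·3 = 6.
|P| = 10.
|P ∖ Q| = |P| − |P∩Q| = 10 − 6 = 4.00.

4.00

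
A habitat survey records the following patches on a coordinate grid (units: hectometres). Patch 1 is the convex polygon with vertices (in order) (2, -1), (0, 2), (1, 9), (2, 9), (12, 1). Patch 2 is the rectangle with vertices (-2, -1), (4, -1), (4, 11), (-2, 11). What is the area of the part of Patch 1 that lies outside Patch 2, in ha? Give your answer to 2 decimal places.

|Patch 1| = 63.5, |Patch 1∩Patch 2| = 31.5.
|Patch 1 ∖ Patch 2| = |Patch 1| − |Patch 1∩Patch 2| = 63.5 − 31.5 = 32.00.

32.00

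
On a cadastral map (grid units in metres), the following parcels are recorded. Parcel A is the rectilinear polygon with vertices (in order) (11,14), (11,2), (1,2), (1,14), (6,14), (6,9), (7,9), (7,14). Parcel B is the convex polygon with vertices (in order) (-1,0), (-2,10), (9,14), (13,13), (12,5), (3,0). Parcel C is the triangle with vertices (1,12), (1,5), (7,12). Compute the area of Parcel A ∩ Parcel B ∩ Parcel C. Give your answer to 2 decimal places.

19.28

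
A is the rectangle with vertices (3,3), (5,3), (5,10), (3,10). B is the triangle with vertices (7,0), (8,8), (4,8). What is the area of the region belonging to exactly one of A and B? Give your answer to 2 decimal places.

|A| = 14, |B| = 16, |A∩B| = 1.3333.
|A △ B| = |A| + |B| − 2·|A∩B| = 14 + 16 − 2.6667 = 27.33.

27.33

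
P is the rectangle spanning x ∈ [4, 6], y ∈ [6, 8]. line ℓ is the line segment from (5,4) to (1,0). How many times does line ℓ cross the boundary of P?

0

The segment lies entirely outside P and never meets its boundary.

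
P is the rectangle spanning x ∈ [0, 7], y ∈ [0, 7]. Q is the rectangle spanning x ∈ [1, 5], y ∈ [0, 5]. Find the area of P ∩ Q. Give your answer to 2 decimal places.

20.00

|P∩Q|: x∈[1,5], y∈[0,5] → 4·5 = 20.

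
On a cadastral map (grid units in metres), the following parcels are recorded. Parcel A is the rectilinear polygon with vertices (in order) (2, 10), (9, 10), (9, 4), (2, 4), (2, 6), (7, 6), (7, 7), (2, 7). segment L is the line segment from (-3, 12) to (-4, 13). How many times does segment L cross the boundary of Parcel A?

The segment lies entirely outside Parcel A and never meets its boundary.

0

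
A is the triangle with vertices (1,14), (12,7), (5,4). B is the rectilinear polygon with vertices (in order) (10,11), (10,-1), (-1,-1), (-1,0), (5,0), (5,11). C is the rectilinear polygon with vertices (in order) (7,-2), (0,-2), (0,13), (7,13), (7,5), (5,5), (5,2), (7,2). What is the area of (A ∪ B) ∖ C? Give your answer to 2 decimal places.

45.72

|A ∪ B| = 83.2013.
|(A ∪ B) ∩ C| = 37.4857.
|(A ∪ B) ∖ C| = 83.2013 − 37.4857 = 45.72.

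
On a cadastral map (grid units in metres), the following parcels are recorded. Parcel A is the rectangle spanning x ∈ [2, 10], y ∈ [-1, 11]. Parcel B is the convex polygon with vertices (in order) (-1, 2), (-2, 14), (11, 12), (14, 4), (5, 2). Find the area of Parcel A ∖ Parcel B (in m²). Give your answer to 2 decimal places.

|Parcel A| = 96, |Parcel A∩Parcel B| = 69.2222.
|Parcel A ∖ Parcel B| = |Parcel A| − |Parcel A∩Parcel B| = 96 − 69.2222 = 26.78.

26.78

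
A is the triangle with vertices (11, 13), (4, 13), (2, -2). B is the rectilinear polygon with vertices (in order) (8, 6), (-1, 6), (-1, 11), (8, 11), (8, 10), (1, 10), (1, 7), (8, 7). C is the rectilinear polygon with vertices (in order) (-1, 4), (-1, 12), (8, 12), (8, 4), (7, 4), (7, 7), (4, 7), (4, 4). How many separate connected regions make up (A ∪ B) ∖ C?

2

(A ∪ B) ∖ C splits into 2 disjoint pieces (area 11.5667, area 15.8).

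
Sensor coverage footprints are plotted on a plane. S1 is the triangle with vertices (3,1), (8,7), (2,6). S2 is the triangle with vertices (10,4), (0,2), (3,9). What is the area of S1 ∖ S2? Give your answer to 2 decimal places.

|S1| = 15.5, |S1∩S2| = 13.2173.
|S1 ∖ S2| = |S1| − |S1∩S2| = 15.5 − 13.2173 = 2.28.

2.28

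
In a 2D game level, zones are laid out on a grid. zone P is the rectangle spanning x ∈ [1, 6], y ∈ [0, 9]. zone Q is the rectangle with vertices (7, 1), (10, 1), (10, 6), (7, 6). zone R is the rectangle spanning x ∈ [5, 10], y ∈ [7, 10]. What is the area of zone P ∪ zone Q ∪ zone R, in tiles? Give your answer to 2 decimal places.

By inclusion–exclusion:
Individual areas: |zone P| = 45, |zone Q| = 15, |zone R| = 15.
|zone P∩zone Q| = 0 (no overlap).
|zone P∩zone R|: x∈[5,6], y∈[7,9] → 1·2 = 2.
|zone Q∩zone R| = 0 (no overlap).
|zone P∩zone Q∩zone R| = 0.
|zone P ∪ zone Q ∪ zone R| = 75 − 2 + 0 = 73.00.

73.00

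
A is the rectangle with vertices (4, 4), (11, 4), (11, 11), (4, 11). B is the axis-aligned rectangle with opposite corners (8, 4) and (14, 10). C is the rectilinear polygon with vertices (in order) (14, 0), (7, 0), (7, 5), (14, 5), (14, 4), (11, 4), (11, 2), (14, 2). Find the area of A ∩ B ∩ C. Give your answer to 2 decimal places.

The intersection is the polygon with vertices (8,4), (8,5), (11,5), (11,4).
By the shoelace formula its area is 3.00.

3.00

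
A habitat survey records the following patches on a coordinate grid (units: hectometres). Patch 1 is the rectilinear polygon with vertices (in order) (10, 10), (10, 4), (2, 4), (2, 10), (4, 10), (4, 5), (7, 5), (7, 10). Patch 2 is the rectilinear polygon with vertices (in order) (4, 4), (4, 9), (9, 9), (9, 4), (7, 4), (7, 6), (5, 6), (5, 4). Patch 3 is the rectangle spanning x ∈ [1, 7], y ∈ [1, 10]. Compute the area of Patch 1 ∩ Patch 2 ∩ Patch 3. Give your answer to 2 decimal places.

1.00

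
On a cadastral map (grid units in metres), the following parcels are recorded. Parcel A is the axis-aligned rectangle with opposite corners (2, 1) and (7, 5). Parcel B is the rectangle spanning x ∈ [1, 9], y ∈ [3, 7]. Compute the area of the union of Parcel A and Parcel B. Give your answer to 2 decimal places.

By inclusion–exclusion:
Individual areas: |Parcel A| = 20, |Parcel B| = 32.
|Parcel A∩Parcel B|: x∈[2,7], y∈[3,5] → 5·2 = 10.
|Parcel A ∪ Parcel B| = 52 − 10 = 42.00.

42.00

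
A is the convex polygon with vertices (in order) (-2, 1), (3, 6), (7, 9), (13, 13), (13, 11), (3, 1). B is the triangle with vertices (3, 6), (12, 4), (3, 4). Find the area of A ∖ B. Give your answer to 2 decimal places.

42.77

|A| = 48.5, |A∩B| = 5.7273.
|A ∖ B| = |A| − |A∩B| = 48.5 − 5.7273 = 42.77.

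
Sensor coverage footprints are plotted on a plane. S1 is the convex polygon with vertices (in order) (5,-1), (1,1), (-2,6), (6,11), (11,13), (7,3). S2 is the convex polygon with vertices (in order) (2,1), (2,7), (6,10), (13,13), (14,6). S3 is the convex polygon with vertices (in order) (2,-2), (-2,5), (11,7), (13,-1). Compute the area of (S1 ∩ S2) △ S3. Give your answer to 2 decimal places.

|S1 ∩ S2| = 47.3245.
|(S1 ∩ S2) ∩ S3| = 22.2314.
|(S1 ∩ S2) △ S3| = 47.3245 + 94.5 − 44.4627 = 97.36.

97.36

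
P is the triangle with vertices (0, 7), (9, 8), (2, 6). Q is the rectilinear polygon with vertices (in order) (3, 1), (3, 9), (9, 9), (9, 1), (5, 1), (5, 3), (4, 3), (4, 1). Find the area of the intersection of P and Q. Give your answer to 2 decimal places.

3.14

The intersection is the polygon with vertices (9,8), (3,6.286), (3,7.333).
By the shoelace formula its area is 3.14.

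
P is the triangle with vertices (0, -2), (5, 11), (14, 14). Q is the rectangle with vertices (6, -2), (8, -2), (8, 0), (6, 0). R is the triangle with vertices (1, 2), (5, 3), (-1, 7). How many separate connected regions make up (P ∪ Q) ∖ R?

3

(P ∪ Q) ∖ R splits into 3 disjoint pieces (area 42.4407, area 4.883, area 4).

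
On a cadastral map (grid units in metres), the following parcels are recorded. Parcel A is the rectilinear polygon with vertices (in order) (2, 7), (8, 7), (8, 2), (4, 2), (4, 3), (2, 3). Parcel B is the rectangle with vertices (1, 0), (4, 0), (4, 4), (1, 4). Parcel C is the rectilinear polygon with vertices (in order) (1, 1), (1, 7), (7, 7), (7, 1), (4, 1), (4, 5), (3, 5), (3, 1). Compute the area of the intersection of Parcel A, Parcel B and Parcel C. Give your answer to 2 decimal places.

1.00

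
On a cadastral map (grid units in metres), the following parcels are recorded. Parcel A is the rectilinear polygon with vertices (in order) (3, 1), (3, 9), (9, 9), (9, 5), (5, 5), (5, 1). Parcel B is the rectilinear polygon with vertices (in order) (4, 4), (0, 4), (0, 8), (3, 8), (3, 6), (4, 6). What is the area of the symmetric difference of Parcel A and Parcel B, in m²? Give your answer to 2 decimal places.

42.00

|Parcel A| = 32, |Parcel B| = 14, |Parcel A∩Parcel B| = 2.
|Parcel A △ Parcel B| = |Parcel A| + |Parcel B| − 2·|Parcel A∩Parcel B| = 32 + 14 − 4 = 42.00.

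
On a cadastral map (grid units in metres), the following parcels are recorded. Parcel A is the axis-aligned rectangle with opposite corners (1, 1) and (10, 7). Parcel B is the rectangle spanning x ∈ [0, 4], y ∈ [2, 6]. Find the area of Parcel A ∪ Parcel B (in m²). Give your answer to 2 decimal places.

By inclusion–exclusion:
Individual areas: |Parcel A| = 54, |Parcel B| = 16.
|Parcel A∩Parcel B|: x∈[1,4], y∈[2,6] → 3·4 = 12.
|Parcel A ∪ Parcel B| = 70 − 12 = 58.00.

58.00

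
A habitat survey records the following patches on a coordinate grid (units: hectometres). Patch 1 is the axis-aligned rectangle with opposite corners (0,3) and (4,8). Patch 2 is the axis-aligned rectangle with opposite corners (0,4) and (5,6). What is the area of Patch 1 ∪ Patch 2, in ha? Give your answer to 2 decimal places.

22.00

By inclusion–exclusion:
Individual areas: |Patch 1| = 20, |Patch 2| = 10.
|Patch 1∩Patch 2|: x∈[0,4], y∈[4,6] → 4·2 = 8.
|Patch 1 ∪ Patch 2| = 30 − 8 = 22.00.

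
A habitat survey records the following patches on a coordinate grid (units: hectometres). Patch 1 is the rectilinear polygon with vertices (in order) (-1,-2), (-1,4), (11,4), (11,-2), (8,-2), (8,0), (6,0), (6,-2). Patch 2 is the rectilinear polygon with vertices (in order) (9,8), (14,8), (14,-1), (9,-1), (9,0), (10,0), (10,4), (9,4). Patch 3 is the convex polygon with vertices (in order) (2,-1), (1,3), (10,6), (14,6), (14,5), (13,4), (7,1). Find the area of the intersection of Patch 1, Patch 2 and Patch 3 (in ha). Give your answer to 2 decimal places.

1.25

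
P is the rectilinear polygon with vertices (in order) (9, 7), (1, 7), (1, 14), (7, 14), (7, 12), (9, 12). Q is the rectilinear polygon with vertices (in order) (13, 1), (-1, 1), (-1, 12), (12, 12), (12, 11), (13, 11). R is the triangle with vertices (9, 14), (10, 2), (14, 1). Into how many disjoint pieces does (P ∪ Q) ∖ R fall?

(P ∪ Q) ∖ R splits into 2 disjoint pieces (area 130.7083, area 12.5692).

2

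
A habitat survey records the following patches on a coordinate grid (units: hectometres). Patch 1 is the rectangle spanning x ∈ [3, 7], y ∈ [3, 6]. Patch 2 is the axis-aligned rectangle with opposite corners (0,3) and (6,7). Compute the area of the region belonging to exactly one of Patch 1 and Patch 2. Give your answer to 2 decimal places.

18.00

|Patch 1∩Patch 2|: x∈[3,6], y∈[3,6] → 3·3 = 9.
|Patch 1 △ Patch 2| = |Patch 1| + |Patch 2| − 2·|Patch 1∩Patch 2| = 12 + 24 − 18 = 18.00.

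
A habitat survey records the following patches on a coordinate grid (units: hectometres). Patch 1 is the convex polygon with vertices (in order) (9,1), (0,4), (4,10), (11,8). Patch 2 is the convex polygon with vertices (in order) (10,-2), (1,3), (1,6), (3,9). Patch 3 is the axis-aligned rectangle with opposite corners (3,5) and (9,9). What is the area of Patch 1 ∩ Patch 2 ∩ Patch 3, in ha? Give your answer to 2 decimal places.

The intersection is the polygon with vertices (3.163,8.744), (5.545,5), (3,5), (3,8.5).
By the shoelace formula its area is 5.05.

5.05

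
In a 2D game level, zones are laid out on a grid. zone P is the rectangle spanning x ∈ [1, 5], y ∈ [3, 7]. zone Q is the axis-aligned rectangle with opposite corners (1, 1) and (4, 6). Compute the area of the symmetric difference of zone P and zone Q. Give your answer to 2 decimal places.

|zone P∩zone Q|: x∈[1,4], y∈[3,6] → 3·3 = 9.
|zone P △ zone Q| = |zone P| + |zone Q| − 2·|zone P∩zone Q| = 16 + 15 − 18 = 13.00.

13.00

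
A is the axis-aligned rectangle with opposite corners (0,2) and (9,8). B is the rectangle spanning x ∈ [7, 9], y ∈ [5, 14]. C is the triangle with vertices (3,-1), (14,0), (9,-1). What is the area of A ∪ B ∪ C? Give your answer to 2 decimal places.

By inclusion–exclusion:
Individual areas: |A| = 54, |B| = 18, |C| = 3.
|A∩B|: x∈[7,9], y∈[5,8] → 2·3 = 6.
|A∩C| = 0.
|B∩C| = 0.
|A∩B∩C| = 0.
|A ∪ B ∪ C| = 75 − 6 + 0 = 69.00.

69.00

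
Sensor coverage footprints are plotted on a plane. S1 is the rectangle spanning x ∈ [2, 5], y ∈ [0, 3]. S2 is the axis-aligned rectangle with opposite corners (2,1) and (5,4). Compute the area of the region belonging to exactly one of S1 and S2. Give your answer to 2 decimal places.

|S1∩S2|: x∈[2,5], y∈[1,3] → 3·2 = 6.
|S1 △ S2| = |S1| + |S2| − 2·|S1∩S2| = 9 + 9 − 12 = 6.00.

6.00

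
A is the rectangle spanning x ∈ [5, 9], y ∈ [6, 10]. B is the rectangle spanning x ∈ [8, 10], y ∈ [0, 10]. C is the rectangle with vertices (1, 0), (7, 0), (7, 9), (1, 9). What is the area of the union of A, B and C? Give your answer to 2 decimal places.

By inclusion–exclusion:
Individual areas: |A| = 16, |B| = 20, |C| = 54.
|A∩B|: x∈[8,9], y∈[6,10] → 1·4 = 4.
|A∩C|: x∈[5,7], y∈[6,9] → 2·3 = 6.
|B∩C| = 0 (no overlap).
|A∩B∩C| = 0.
|A ∪ B ∪ C| = 90 − 10 + 0 = 80.00.

80.00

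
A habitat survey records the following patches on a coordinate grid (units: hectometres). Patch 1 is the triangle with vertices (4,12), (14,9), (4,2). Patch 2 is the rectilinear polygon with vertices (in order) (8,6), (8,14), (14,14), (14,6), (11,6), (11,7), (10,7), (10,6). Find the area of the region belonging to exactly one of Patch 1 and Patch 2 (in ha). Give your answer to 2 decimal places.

|Patch 1| = 50, |Patch 2| = 47, |Patch 1∩Patch 2| = 16.5214.
|Patch 1 △ Patch 2| = |Patch 1| + |Patch 2| − 2·|Patch 1∩Patch 2| = 50 + 47 − 33.0429 = 63.96.

63.96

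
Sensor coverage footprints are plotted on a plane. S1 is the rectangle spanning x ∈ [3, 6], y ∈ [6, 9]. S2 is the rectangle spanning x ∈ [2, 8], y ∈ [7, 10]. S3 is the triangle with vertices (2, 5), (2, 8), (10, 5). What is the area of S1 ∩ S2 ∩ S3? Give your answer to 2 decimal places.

0.52

The intersection is the polygon with vertices (3,7), (3,7.625), (4.667,7).
By the shoelace formula its area is 0.52.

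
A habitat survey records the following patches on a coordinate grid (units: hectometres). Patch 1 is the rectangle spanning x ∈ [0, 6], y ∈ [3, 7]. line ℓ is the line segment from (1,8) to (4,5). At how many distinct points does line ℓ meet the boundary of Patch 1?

1

The segment meets the boundary at (2,7).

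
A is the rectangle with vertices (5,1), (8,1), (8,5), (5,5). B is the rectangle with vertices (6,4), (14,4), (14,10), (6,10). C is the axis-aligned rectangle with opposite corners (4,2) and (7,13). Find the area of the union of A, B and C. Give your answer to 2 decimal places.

By inclusion–exclusion:
Individual areas: |A| = 12, |B| = 48, |C| = 33.
|A∩B|: x∈[6,8], y∈[4,5] → 2·1 = 2.
|A∩C|: x∈[5,7], y∈[2,5] → 2·3 = 6.
|B∩C|: x∈[6,7], y∈[4,10] → 1·6 = 6.
|A∩B∩C| = 1.
|A ∪ B ∪ C| = 93 − 14 + 1 = 80.00.

80.00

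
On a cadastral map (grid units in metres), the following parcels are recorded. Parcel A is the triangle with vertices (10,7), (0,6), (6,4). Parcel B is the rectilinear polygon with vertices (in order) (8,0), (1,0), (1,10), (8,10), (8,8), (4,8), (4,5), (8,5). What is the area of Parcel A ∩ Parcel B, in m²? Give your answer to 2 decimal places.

The intersection is the polygon with vertices (4,6.4), (4,5), (7.333,5), (6,4), (1,5.667), (1,6.1).
By the shoelace formula its area is 5.25.

5.25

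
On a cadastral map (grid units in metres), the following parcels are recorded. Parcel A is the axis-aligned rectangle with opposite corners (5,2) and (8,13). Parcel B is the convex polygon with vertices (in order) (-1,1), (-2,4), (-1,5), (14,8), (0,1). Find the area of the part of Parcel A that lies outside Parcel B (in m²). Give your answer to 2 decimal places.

|Parcel A| = 33, |Parcel A∩Parcel B| = 6.75.
|Parcel A ∖ Parcel B| = |Parcel A| − |Parcel A∩Parcel B| = 33 − 6.75 = 26.25.

26.25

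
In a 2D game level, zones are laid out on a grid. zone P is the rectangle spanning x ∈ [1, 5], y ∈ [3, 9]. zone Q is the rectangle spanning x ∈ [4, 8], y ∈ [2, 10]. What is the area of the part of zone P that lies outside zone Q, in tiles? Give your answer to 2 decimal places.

|zone P∩zone Q|: x∈[4,5], y∈[3,9] → 1·6 = 6.
|zone P| = 24.
|zone P ∖ zone Q| = |zone P| − |zone P∩zone Q| = 24 − 6 = 18.00.

18.00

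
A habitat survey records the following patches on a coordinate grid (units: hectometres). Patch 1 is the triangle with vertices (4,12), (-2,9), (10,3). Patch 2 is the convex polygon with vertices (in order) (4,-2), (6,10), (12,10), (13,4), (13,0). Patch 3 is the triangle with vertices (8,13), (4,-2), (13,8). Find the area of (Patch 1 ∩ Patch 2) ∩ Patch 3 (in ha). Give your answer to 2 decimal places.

The region (Patch 1 ∩ Patch 2) ∩ Patch 3 is the polygon with vertices (5.882,5.059), (6.667,8), (9.362,3.957), (8.966,3.517).
By the shoelace formula its area is 6.53.

6.53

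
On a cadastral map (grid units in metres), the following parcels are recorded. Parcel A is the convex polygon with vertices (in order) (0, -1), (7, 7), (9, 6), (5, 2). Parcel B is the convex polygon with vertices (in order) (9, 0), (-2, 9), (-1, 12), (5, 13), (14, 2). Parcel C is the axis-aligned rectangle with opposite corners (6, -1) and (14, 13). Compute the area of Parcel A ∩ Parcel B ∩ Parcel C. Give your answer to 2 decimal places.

5.93

The intersection is the polygon with vertices (9,6), (6,3), (6,5.857), (7,7).
By the shoelace formula its area is 5.93.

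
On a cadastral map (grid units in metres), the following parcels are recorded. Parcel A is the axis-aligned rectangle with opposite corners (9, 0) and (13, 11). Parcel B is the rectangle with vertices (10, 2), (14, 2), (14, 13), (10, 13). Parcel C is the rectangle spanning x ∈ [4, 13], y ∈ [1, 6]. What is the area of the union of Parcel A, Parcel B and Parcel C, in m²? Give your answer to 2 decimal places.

By inclusion–exclusion:
Individual areas: |Parcel A| = 44, |Parcel B| = 44, |Parcel C| = 45.
|Parcel A∩Parcel B|: x∈[10,13], y∈[2,11] → 3·9 = 27.
|Parcel A∩Parcel C|: x∈[9,13], y∈[1,6] → 4·5 = 20.
|Parcel B∩Parcel C|: x∈[10,13], y∈[2,6] → 3·4 = 12.
|Parcel A∩Parcel B∩Parcel C| = 12.
|Parcel A ∪ Parcel B ∪ Parcel C| = 133 − 59 + 12 = 86.00.

86.00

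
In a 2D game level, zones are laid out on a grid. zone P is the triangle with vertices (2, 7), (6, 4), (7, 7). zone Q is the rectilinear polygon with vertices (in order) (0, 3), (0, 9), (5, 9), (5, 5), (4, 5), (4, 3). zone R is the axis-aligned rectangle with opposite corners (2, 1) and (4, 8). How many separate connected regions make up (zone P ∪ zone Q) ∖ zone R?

1

(zone P ∪ zone Q) ∖ zone R is a single connected region.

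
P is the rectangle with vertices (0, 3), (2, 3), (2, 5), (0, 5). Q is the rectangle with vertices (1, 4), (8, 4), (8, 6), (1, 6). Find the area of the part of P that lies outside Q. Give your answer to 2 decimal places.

3.00

|P∩Q|: x∈[1,2], y∈[4,5] → 1·1 = 1.
|P| = 4.
|P ∖ Q| = |P| − |P∩Q| = 4 − 1 = 3.00.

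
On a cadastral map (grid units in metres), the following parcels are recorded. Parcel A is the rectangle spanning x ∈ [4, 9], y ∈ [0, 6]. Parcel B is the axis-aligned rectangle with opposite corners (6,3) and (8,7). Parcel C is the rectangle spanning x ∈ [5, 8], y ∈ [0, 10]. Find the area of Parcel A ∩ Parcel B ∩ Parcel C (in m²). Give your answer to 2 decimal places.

The intersection is the polygon with vertices (8,3), (6,3), (6,6), (8,6).
By the shoelace formula its area is 6.00.

6.00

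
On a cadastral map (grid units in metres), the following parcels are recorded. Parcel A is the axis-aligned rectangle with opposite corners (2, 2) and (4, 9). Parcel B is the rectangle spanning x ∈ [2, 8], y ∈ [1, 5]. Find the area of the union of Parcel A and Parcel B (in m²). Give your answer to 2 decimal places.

32.00

By inclusion–exclusion:
Individual areas: |Parcel A| = 14, |Parcel B| = 24.
|Parcel A∩Parcel B|: x∈[2,4], y∈[2,5] → 2·3 = 6.
|Parcel A ∪ Parcel B| = 38 − 6 = 32.00.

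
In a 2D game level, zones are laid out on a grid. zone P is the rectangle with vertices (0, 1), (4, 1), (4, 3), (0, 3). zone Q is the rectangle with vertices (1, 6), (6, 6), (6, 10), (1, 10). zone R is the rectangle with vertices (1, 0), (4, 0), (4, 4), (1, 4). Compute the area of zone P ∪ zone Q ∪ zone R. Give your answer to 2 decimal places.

34.00

By inclusion–exclusion:
Individual areas: |zone P| = 8, |zone Q| = 20, |zone R| = 12.
|zone P∩zone Q| = 0 (no overlap).
|zone P∩zone R|: x∈[1,4], y∈[1,3] → 3·2 = 6.
|zone Q∩zone R| = 0 (no overlap).
|zone P∩zone Q∩zone R| = 0.
|zone P ∪ zone Q ∪ zone R| = 40 − 6 + 0 = 34.00.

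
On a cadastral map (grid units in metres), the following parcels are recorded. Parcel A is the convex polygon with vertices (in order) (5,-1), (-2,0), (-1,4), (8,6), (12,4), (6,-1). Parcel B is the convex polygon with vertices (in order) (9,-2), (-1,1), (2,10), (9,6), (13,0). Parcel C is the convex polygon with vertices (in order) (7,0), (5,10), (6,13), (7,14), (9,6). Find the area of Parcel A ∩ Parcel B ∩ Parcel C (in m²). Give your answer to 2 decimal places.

8.87

The intersection is the polygon with vertices (8.857,5.571), (7,0), (5.894,5.532), (8,6).
By the shoelace formula its area is 8.87.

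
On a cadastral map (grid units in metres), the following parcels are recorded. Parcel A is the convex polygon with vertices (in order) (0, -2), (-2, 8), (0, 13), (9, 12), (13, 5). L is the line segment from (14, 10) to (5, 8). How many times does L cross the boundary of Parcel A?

1

The segment meets the boundary at (10.577,9.239).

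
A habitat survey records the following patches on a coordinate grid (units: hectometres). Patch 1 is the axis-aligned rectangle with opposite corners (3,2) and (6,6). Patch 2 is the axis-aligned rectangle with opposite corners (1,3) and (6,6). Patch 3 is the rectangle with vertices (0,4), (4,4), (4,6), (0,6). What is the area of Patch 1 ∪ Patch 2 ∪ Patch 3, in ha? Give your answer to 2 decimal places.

By inclusion–exclusion:
Individual areas: |Patch 1| = 12, |Patch 2| = 15, |Patch 3| = 8.
|Patch 1∩Patch 2|: x∈[3,6], y∈[3,6] → 3·3 = 9.
|Patch 1∩Patch 3|: x∈[3,4], y∈[4,6] → 1·2 = 2.
|Patch 2∩Patch 3|: x∈[1,4], y∈[4,6] → 3·2 = 6.
|Patch 1∩Patch 2∩Patch 3| = 2.
|Patch 1 ∪ Patch 2 ∪ Patch 3| = 35 − 17 + 2 = 20.00.

20.00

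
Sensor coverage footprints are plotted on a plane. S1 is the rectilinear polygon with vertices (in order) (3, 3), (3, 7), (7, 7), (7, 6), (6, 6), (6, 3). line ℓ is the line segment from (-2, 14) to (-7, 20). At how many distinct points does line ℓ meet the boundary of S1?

The segment lies entirely outside S1 and never meets its boundary.

0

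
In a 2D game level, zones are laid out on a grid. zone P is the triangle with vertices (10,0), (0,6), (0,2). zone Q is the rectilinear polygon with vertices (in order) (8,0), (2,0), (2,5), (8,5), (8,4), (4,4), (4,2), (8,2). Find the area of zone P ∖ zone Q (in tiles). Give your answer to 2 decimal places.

10.13

|zone P| = 20, |zone P∩zone Q| = 9.8667.
|zone P ∖ zone Q| = |zone P| − |zone P∩zone Q| = 20 − 9.8667 = 10.13.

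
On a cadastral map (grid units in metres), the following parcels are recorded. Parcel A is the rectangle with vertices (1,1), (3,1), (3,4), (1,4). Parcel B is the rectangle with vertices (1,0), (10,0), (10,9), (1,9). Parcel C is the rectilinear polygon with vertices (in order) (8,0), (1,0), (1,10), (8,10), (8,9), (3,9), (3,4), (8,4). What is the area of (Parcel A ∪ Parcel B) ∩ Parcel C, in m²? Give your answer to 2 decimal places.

|Parcel A ∪ Parcel B| = 81.
|(Parcel A ∪ Parcel B) ∩ Parcel C| = 38.00.

38.00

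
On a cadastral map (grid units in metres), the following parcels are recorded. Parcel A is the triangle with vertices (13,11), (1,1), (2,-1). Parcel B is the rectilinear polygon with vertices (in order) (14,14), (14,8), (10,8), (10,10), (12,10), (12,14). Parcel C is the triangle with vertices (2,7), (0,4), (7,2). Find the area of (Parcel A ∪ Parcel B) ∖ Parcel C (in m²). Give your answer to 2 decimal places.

|Parcel A ∪ Parcel B| = 31.8917.
|(Parcel A ∪ Parcel B) ∩ Parcel C| = 2.0378.
|(Parcel A ∪ Parcel B) ∖ Parcel C| = 31.8917 − 2.0378 = 29.85.

29.85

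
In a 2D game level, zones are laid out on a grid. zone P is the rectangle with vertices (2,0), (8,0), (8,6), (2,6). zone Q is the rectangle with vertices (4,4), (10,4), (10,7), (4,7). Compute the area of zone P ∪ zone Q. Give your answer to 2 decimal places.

46.00

By inclusion–exclusion:
Individual areas: |zone P| = 36, |zone Q| = 18.
|zone P∩zone Q|: x∈[4,8], y∈[4,6] → 4·2 = 8.
|zone P ∪ zone Q| = 54 − 8 = 46.00.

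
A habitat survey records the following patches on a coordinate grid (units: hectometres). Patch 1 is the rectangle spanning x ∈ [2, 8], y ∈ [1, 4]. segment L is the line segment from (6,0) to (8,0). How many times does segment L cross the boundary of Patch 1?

0

The segment lies entirely outside Patch 1 and never meets its boundary.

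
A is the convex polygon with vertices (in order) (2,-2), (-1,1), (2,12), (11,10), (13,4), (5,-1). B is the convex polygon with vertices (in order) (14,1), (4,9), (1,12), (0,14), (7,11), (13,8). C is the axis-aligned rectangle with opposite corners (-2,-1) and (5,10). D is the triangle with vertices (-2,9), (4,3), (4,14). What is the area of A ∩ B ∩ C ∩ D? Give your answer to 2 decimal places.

The intersection is the polygon with vertices (3,10), (4,10), (4,9).
By the shoelace formula its area is 0.50.

0.50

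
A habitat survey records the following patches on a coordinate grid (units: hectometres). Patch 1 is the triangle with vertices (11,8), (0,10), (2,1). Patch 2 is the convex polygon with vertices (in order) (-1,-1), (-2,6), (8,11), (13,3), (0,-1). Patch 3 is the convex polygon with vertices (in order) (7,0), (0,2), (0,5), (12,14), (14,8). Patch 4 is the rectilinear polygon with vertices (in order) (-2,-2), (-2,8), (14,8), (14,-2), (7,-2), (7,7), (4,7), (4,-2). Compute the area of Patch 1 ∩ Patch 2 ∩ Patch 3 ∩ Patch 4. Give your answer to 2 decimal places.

22.61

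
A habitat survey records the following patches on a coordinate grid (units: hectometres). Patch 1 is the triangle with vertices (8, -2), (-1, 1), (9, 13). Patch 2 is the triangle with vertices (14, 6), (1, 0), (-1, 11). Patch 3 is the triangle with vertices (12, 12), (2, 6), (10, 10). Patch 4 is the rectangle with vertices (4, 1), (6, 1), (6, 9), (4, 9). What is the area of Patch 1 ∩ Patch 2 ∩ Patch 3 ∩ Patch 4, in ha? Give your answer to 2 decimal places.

0.57

The intersection is the polygon with vertices (6,8.4), (6,8), (4,7), (4.333,7.4).
By the shoelace formula its area is 0.57.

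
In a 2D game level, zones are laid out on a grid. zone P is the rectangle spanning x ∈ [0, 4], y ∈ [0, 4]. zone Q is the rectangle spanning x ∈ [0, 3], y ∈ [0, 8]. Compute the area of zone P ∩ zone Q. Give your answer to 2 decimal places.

|zone P∩zone Q|: x∈[0,3], y∈[0,4] → 3·4 = 12.

12.00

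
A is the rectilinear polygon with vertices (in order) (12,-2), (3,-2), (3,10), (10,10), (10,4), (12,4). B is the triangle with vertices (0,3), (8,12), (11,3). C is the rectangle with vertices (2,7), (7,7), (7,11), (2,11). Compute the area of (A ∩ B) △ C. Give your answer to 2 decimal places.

|A ∩ B| = 41.3264.
|(A ∩ B) ∩ C| = 6.3333.
|(A ∩ B) △ C| = 41.3264 + 20 − 12.6667 = 48.66.

48.66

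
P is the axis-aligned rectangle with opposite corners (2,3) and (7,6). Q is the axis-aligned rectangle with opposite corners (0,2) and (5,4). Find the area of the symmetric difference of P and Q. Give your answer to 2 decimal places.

19.00

|P∩Q|: x∈[2,5], y∈[3,4] → 3·1 = 3.
|P △ Q| = |P| + |Q| − 2·|P∩Q| = 15 + 10 − 6 = 19.00.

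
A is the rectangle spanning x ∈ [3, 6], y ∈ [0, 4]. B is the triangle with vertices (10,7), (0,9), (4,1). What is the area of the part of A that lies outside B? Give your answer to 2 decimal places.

|A| = 12, |A∩B| = 6.
|A ∖ B| = |A| − |A∩B| = 12 − 6 = 6.00.

6.00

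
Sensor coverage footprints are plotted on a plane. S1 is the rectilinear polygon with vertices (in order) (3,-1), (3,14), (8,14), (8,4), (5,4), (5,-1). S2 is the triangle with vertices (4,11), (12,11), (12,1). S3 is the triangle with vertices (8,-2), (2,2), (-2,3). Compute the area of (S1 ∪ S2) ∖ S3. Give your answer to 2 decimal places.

|S1 ∪ S2| = 90.
|(S1 ∪ S2) ∩ S3| = 1.3333.
|(S1 ∪ S2) ∖ S3| = 90 − 1.3333 = 88.67.

88.67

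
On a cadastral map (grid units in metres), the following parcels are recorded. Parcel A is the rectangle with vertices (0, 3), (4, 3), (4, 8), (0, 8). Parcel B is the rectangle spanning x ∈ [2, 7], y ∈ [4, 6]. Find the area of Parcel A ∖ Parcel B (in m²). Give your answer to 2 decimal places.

16.00

|Parcel A∩Parcel B|: x∈[2,4], y∈[4,6] → 2·2 = 4.
|Parcel A| = 20.
|Parcel A ∖ Parcel B| = |Parcel A| − |Parcel A∩Parcel B| = 20 − 4 = 16.00.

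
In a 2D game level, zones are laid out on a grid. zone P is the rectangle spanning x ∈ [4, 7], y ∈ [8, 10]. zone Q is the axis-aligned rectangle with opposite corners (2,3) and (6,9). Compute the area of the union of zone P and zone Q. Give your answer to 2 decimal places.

By inclusion–exclusion:
Individual areas: |zone P| = 6, |zone Q| = 24.
|zone P∩zone Q|: x∈[4,6], y∈[8,9] → 2·1 = 2.
|zone P ∪ zone Q| = 30 − 2 = 28.00.

28.00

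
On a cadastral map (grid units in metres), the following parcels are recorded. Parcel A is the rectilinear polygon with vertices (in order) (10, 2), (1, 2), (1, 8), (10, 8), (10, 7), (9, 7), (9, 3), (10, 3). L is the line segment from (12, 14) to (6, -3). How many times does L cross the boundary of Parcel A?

The segment meets the boundary at (7.765,2), (9,5.5), (9.529,7), (9.882,8).

4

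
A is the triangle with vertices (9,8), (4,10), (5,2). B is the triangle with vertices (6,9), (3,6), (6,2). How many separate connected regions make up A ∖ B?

2

A ∖ B splits into 2 disjoint pieces (area 11.25, area 0.4471).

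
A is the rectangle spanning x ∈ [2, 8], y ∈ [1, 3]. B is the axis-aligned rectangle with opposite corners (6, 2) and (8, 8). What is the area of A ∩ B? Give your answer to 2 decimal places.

|A∩B|: x∈[6,8], y∈[2,3] → 2·1 = 2.

2.00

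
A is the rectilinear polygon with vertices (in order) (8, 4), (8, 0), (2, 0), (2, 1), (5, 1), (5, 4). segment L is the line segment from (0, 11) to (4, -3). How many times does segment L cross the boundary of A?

2

The segment meets the boundary at (3.143,0), (2.857,1).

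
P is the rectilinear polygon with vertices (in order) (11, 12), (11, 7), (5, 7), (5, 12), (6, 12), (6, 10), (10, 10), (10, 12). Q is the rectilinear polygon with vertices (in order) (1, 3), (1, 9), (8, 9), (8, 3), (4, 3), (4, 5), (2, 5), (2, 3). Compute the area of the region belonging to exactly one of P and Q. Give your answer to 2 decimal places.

48.00

|P| = 22, |Q| = 38, |P∩Q| = 6.
|P △ Q| = |P| + |Q| − 2·|P∩Q| = 22 + 38 − 12 = 48.00.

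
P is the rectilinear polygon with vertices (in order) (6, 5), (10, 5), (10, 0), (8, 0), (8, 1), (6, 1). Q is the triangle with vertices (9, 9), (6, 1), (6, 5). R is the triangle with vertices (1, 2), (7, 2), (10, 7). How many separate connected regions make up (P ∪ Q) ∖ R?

(P ∪ Q) ∖ R splits into 2 disjoint pieces (area 12.3, area 2.6199).

2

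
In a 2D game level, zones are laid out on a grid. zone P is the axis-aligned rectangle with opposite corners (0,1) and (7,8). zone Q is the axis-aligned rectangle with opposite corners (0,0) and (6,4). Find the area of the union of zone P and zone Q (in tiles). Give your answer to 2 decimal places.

By inclusion–exclusion:
Individual areas: |zone P| = 49, |zone Q| = 24.
|zone P∩zone Q|: x∈[0,6], y∈[1,4] → 6·3 = 18.
|zone P ∪ zone Q| = 73 − 18 = 55.00.

55.00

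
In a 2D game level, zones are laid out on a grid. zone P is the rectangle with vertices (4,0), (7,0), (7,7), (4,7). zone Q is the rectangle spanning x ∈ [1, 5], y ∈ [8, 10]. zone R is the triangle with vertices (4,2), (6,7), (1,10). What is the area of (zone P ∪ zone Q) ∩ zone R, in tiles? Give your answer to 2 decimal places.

7.58

|zone P ∪ zone Q| = 29.
|(zone P ∪ zone Q) ∩ zone R| = 7.58.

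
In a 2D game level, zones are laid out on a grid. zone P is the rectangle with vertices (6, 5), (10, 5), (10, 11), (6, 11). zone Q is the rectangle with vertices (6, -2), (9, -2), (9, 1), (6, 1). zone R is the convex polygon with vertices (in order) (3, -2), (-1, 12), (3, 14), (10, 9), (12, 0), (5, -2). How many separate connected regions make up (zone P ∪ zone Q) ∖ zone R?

2

(zone P ∪ zone Q) ∖ zone R splits into 2 disjoint pieces (area 2.8, area 2.1429).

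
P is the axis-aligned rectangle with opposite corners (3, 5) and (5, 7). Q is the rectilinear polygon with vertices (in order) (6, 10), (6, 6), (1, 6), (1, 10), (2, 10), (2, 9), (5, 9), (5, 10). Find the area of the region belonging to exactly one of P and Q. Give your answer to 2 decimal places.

|P| = 4, |Q| = 17, |P∩Q| = 2.
|P △ Q| = |P| + |Q| − 2·|P∩Q| = 4 + 17 − 4 = 17.00.

17.00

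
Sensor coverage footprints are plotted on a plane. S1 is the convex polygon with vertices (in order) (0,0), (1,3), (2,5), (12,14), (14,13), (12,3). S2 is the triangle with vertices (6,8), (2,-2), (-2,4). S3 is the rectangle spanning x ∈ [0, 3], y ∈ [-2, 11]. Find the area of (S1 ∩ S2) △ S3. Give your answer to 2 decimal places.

37.89

|S1 ∩ S2| = 18.1865.
|(S1 ∩ S2) ∩ S3| = 9.6504.
|(S1 ∩ S2) △ S3| = 18.1865 + 39 − 19.3008 = 37.89.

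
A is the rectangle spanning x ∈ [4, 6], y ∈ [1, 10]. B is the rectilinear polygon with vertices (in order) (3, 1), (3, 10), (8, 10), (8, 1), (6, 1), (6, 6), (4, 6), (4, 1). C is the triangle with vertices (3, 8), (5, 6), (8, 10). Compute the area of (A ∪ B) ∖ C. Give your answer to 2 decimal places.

38.00

|A ∪ B| = 45.
|(A ∪ B) ∩ C| = 7.
|(A ∪ B) ∖ C| = 45 − 7 = 38.00.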